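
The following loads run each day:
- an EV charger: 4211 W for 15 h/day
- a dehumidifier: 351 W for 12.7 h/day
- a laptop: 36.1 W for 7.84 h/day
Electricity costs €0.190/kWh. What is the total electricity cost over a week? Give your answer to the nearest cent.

€90.31

EV charger: 4211 W × 15 h × 7 d = 442,155 Wh = 442.2 kWh
dehumidifier: 351 W × 12.7 h × 7 d = 31,204 Wh = 31.2 kWh
laptop: 36.1 W × 7.84 h × 7 d = 1,981 Wh = 1.981 kWh
Total energy = 442.2 + 31.2 + 1.981 = 475.3 kWh
Cost = 475.3 kWh × €0.190 = €90.31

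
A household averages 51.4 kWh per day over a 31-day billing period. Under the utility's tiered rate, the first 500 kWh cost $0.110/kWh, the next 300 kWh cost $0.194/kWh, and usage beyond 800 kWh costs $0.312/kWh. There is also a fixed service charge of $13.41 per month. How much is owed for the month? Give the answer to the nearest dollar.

$374

Usage = 51.4 kWh/day × 31 days = 1593.4 kWh
First 500 kWh × $0.110 = $55.00
Next 300 kWh × $0.194 = $58.20
Remaining 793.4 kWh × $0.312 = $247.54
Energy charge = $360.74; + service $13.41 = $374.15 ≈ $374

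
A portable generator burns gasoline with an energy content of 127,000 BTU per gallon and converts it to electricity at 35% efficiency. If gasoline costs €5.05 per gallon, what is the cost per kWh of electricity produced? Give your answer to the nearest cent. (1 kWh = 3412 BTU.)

€0.39

Electrical output per gallon = 127,000 BTU × 0.35 / 3412 BTU/kWh = 13.03 kWh
Cost per kWh = €5.05 / 13.03 kWh = €0.388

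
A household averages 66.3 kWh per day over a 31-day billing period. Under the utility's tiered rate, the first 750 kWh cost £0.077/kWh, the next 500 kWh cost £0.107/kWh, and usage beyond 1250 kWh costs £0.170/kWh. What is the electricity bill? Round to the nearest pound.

£248

Usage = 66.3 kWh/day × 31 days = 2055.3 kWh
First 750 kWh × £0.077 = £57.75
Next 500 kWh × £0.107 = £53.50
Remaining 805.3 kWh × £0.170 = £136.90
Total = £248.15 ≈ £248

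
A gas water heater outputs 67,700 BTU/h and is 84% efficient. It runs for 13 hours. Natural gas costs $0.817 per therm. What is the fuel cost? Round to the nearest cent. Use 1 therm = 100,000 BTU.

$8.56

Heat delivered = 67,700 BTU/h × 13 h = 880,100 BTU
Gas input = 880,100 / 0.84 = 1,047,738 BTU
= 1,047,738 / 100,000 = 10.48 therm
Cost = 10.48 × $0.817/therm = $8.56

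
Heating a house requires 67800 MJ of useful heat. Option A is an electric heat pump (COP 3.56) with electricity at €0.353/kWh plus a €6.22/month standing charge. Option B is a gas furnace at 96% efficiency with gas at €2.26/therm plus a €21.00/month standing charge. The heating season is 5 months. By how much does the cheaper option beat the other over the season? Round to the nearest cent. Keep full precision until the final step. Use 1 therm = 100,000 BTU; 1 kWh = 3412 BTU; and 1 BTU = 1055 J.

€280.82

Heat load = 67800 MJ = 67,800,000,000 J / 1055 = 64,265,403 BTU
Gas: input = 64,265,403 / 0.96 = 66,943,128 BTU = 669.4 therm → 669.4 × €2.26 = €1,512.91; + 5 × €21.00 standing = €1,617.91
Heat pump: 64,265,403 BTU / 3412 = 18,840 kWh heat; / 3.56 = 5,291 kWh in → × €0.353 = €1,867.64; + 5 × €6.22 standing = €1,898.74
Difference = |€1,617.91 − €1,898.74| = €280.82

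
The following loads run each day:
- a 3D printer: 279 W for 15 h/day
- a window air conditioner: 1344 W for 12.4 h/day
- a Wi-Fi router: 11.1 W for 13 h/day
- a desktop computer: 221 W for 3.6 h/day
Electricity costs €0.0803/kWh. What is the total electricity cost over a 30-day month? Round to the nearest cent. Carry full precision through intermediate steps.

3D printer: 279 W × 15 h × 30 d = 125,550 Wh = 125.5 kWh
window air conditioner: 1344 W × 12.4 h × 30 d = 499,968 Wh = 500 kWh
Wi-Fi router: 11.1 W × 13 h × 30 d = 4,329 Wh = 4.329 kWh
desktop computer: 221 W × 3.6 h × 30 d = 23,868 Wh = 23.87 kWh
Total energy = 125.5 + 500 + 4.329 + 23.87 = 653.7 kWh
Cost = 653.7 kWh × €0.0803 = €52.49

€52.49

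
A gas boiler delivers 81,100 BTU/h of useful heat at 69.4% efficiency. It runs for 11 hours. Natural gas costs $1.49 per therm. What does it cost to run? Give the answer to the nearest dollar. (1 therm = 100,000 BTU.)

Heat delivered = 81,100 BTU/h × 11 h = 892,100 BTU
Gas input = 892,100 / 0.694 = 1,285,447 BTU
= 1,285,447 / 100,000 = 12.85 therm
Cost = 12.85 × $1.49/therm = $19.15 ≈ $19

$19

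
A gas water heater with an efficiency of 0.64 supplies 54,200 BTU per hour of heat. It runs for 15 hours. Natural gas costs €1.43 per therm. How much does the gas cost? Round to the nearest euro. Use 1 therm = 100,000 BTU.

€18

Heat delivered = 54,200 BTU/h × 15 h = 813,000 BTU
Gas input = 813,000 / 0.64 = 1,270,312 BTU
= 1,270,312 / 100,000 = 12.7 therm
Cost = 12.7 × €1.43/therm = €18.17 ≈ €18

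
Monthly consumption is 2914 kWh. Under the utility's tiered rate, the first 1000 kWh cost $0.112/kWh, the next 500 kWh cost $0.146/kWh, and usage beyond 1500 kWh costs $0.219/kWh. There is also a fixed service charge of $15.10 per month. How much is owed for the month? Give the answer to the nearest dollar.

$510

First 1000 kWh × $0.112 = $112.00
Next 500 kWh × $0.146 = $73.00
Remaining 1414 kWh × $0.219 = $309.67
Energy charge = $494.67; + service $15.10 = $509.77 ≈ $510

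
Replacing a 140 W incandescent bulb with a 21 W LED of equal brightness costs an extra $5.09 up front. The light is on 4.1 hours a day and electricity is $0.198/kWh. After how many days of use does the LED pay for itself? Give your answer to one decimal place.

Power saved = 140 − 21 = 119 W
Daily energy saved = 119 W × 4.1 h = 487.9 Wh = 0.4879 kWh
Daily savings = 0.4879 × $0.198 = $0.0966
Payback = $5.09 / $0.0966 per day = 52.69 days

52.7 days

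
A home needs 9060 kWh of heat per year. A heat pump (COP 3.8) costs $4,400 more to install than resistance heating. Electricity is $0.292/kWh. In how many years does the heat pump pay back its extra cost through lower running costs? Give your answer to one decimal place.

Resistance: 9060 kWh × $0.292 = $2,645.52/yr
Heat pump: 9060 / 3.8 = 2384 kWh in → × $0.292 = $696.19/yr
Annual savings = $1,949.33
Payback = $4,400 / $1,949.33 = 2.26 years

2.3 years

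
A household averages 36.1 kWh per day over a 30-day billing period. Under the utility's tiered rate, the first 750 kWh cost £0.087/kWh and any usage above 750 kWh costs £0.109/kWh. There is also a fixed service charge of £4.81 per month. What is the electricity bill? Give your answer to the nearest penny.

£106.36

Usage = 36.1 kWh/day × 30 days = 1083 kWh
First 750 kWh × £0.087 = £65.25
Remaining 333 kWh × £0.109 = £36.30
Energy charge = £101.55; + service £4.81 = £106.36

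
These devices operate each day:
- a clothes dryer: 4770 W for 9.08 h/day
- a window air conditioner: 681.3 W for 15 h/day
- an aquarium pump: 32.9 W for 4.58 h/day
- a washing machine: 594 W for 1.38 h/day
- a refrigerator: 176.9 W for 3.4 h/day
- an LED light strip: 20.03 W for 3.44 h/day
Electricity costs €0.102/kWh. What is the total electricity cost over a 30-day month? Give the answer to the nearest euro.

€169

clothes dryer: 4770 W × 9.08 h × 30 d = 1,299,348 Wh = 1,299 kWh
window air conditioner: 681.3 W × 15 h × 30 d = 306,585 Wh = 306.6 kWh
aquarium pump: 32.9 W × 4.58 h × 30 d = 4,520 Wh = 4.52 kWh
washing machine: 594 W × 1.38 h × 30 d = 24,592 Wh = 24.59 kWh
refrigerator: 176.9 W × 3.4 h × 30 d = 18,044 Wh = 18.04 kWh
LED light strip: 20.03 W × 3.44 h × 30 d = 2,067 Wh = 2.067 kWh
Total energy = 1,299 + 306.6 + 4.52 + 24.59 + 18.04 + 2.067 = 1,655 kWh
Cost = 1,655 kWh × €0.102 = €168.83 ≈ €169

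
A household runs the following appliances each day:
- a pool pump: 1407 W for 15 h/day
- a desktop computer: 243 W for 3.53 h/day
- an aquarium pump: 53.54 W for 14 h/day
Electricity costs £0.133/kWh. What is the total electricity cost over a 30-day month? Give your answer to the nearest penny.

£90.62

pool pump: 1407 W × 15 h × 30 d = 633,150 Wh = 633.1 kWh
desktop computer: 243 W × 3.53 h × 30 d = 25,734 Wh = 25.73 kWh
aquarium pump: 53.54 W × 14 h × 30 d = 22,487 Wh = 22.49 kWh
Total energy = 633.1 + 25.73 + 22.49 = 681.4 kWh
Cost = 681.4 kWh × £0.133 = £90.62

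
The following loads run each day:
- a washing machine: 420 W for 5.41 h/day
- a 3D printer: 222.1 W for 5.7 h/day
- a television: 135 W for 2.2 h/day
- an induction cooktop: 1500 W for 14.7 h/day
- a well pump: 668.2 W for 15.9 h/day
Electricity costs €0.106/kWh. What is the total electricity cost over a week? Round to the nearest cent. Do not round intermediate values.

washing machine: 420 W × 5.41 h × 7 d = 15,905 Wh = 15.91 kWh
3D printer: 222.1 W × 5.7 h × 7 d = 8,862 Wh = 8.862 kWh
television: 135 W × 2.2 h × 7 d = 2,079 Wh = 2.079 kWh
induction cooktop: 1500 W × 14.7 h × 7 d = 154,350 Wh = 154.3 kWh
well pump: 668.2 W × 15.9 h × 7 d = 74,371 Wh = 74.37 kWh
Total energy = 15.91 + 8.862 + 2.079 + 154.3 + 74.37 = 255.6 kWh
Cost = 255.6 kWh × €0.106 = €27.09

€27.09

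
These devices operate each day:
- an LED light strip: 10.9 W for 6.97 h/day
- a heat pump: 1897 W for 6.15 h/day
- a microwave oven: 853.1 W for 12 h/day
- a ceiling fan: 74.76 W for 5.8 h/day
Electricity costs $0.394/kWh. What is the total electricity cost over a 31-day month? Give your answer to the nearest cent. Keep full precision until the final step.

$273.76

LED light strip: 10.9 W × 6.97 h × 31 d = 2,355 Wh = 2.355 kWh
heat pump: 1897 W × 6.15 h × 31 d = 361,663 Wh = 361.7 kWh
microwave oven: 853.1 W × 12 h × 31 d = 317,353 Wh = 317.4 kWh
ceiling fan: 74.76 W × 5.8 h × 31 d = 13,442 Wh = 13.44 kWh
Total energy = 2.355 + 361.7 + 317.4 + 13.44 = 694.8 kWh
Cost = 694.8 kWh × $0.394 = $273.76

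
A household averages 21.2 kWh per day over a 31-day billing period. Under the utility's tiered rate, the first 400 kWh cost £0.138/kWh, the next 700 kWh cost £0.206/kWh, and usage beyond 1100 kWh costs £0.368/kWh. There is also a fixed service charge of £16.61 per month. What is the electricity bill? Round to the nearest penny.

£124.79

Usage = 21.2 kWh/day × 31 days = 657.2 kWh
First 400 kWh × £0.138 = £55.20
Next 257.2 kWh × £0.206 = £52.98
Remaining tier: 0 kWh (not reached)
Energy charge = £108.18; + service £16.61 = £124.79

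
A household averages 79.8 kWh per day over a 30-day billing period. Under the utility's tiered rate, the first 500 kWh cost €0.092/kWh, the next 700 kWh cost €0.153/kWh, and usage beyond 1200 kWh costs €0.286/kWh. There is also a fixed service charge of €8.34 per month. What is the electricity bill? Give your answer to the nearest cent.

€502.92

Usage = 79.8 kWh/day × 30 days = 2394 kWh
First 500 kWh × €0.092 = €46.00
Next 700 kWh × €0.153 = €107.10
Remaining 1194 kWh × €0.286 = €341.48
Energy charge = €494.58; + service €8.34 = €502.92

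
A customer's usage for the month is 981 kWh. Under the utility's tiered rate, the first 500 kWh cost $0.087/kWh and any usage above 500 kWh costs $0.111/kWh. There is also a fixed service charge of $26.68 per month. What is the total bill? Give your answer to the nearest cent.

$123.57

First 500 kWh × $0.087 = $43.50
Remaining 481 kWh × $0.111 = $53.39
Energy charge = $96.89; + service $26.68 = $123.57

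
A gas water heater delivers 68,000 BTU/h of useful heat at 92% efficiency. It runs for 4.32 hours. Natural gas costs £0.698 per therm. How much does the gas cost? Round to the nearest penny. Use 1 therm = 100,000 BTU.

Heat delivered = 68,000 BTU/h × 4.32 h = 293,760 BTU
Gas input = 293,760 / 0.92 = 319,304 BTU
= 319,304 / 100,000 = 3.193 therm
Cost = 3.193 × £0.698/therm = £2.23

£2.23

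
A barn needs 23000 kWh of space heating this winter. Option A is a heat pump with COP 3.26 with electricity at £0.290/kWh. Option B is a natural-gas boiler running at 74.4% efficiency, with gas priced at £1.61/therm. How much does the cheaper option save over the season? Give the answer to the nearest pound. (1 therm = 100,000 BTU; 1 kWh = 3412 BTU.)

Heat load = 23000 kWh × 3412 = 78,476,000 BTU
Gas: input = 78,476,000 / 0.744 = 105,478,495 BTU = 1,055 therm → 1,055 × £1.61 = £1,698.20
Heat pump: 78,476,000 BTU / 3412 = 23,000 kWh heat; / 3.26 = 7,055 kWh in → × £0.290 = £2,046.01
Difference = |£1,698.20 − £2,046.01| = £347.81 ≈ £348

£348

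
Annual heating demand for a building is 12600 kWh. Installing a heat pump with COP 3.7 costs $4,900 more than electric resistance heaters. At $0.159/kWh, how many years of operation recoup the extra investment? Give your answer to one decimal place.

3.4 years

Resistance: 12600 kWh × $0.159 = $2,003.40/yr
Heat pump: 12600 / 3.7 = 3405 kWh in → × $0.159 = $541.46/yr
Annual savings = $1,461.94
Payback = $4,900 / $1,461.94 = 3.35 years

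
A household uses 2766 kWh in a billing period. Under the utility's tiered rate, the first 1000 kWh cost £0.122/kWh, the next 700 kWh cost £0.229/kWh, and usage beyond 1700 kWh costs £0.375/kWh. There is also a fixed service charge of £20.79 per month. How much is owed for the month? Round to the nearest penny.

First 1000 kWh × £0.122 = £122.00
Next 700 kWh × £0.229 = £160.30
Remaining 1066 kWh × £0.375 = £399.75
Energy charge = £682.05; + service £20.79 = £702.84

£702.84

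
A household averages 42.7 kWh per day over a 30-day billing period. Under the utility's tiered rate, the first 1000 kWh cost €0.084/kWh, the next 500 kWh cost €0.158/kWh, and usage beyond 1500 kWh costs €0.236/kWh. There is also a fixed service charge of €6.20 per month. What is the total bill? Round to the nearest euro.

Usage = 42.7 kWh/day × 30 days = 1281 kWh
First 1000 kWh × €0.084 = €84.00
Next 281 kWh × €0.158 = €44.40
Remaining tier: 0 kWh (not reached)
Energy charge = €128.40; + service €6.20 = €134.60 ≈ €135

€135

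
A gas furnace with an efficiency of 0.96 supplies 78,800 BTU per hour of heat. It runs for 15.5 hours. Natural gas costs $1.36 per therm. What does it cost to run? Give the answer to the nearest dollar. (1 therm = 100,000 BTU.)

Heat delivered = 78,800 BTU/h × 15.5 h = 1,221,400 BTU
Gas input = 1,221,400 / 0.96 = 1,272,292 BTU
= 1,272,292 / 100,000 = 12.72 therm
Cost = 12.72 × $1.36/therm = $17.30 ≈ $17

$17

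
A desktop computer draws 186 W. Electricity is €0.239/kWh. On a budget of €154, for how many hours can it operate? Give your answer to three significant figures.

Energy budget = €154 / €0.239 per kWh = 644.4 kWh = 644,351 Wh
Runtime = 644,351 Wh / 186 W = 3,464 h

3460 h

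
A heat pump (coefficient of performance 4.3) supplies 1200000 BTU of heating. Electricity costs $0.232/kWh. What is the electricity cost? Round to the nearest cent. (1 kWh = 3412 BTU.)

$18.98

Heat delivered = 1,200,000 BTU / 3412 = 351.7 kWh
Electrical input = 351.7 kWh / 4.3 = 81.79 kWh
Cost = 81.79 × $0.232/kWh = $18.98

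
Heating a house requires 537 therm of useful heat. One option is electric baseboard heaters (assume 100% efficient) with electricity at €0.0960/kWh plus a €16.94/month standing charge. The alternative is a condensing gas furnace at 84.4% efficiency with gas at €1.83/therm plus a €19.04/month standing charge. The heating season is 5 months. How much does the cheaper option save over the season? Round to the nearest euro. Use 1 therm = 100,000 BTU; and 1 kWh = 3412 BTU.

€336

Heat load = 537 therm × 100,000 = 53,700,000 BTU
Gas: input = 53,700,000 / 0.844 = 63,625,592 BTU = 636.3 therm → 636.3 × €1.83 = €1,164.35; + 5 × €19.04 standing = €1,259.55
Electric: 53,700,000 BTU / 3412 = 15,740 kWh → × €0.0960 = €1,510.90; + 5 × €16.94 standing = €1,595.60
Difference = |€1,259.55 − €1,595.60| = €336.05 ≈ €336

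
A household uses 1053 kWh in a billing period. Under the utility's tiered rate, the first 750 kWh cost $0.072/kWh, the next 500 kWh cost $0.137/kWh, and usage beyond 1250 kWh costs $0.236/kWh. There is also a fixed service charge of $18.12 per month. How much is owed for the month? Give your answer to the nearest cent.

$113.63

First 750 kWh × $0.072 = $54.00
Next 303 kWh × $0.137 = $41.51
Remaining tier: 0 kWh (not reached)
Energy charge = $95.51; + service $18.12 = $113.63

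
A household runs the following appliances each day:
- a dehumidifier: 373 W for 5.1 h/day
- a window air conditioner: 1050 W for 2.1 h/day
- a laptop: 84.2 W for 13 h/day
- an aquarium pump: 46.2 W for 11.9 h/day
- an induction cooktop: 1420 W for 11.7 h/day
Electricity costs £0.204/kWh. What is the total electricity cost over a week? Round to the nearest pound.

dehumidifier: 373 W × 5.1 h × 7 d = 13,316 Wh = 13.32 kWh
window air conditioner: 1050 W × 2.1 h × 7 d = 15,435 Wh = 15.44 kWh
laptop: 84.2 W × 13 h × 7 d = 7,662 Wh = 7.662 kWh
aquarium pump: 46.2 W × 11.9 h × 7 d = 3,848 Wh = 3.848 kWh
induction cooktop: 1420 W × 11.7 h × 7 d = 116,298 Wh = 116.3 kWh
Total energy = 13.32 + 15.44 + 7.662 + 3.848 + 116.3 = 156.6 kWh
Cost = 156.6 kWh × £0.204 = £31.94 ≈ £32

£32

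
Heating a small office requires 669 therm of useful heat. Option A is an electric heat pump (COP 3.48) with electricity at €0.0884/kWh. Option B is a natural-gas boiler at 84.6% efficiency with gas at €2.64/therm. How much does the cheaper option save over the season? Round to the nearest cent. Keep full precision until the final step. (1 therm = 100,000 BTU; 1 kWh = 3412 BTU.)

Heat load = 669 therm × 100,000 = 66,900,000 BTU
Gas: input = 66,900,000 / 0.846 = 79,078,014 BTU = 790.8 therm → 790.8 × €2.64 = €2,087.66
Heat pump: 66,900,000 BTU / 3412 = 19,610 kWh heat; / 3.48 = 5,634 kWh in → × €0.0884 = €498.07
Difference = |€2,087.66 − €498.07| = €1,589.59

€1589.59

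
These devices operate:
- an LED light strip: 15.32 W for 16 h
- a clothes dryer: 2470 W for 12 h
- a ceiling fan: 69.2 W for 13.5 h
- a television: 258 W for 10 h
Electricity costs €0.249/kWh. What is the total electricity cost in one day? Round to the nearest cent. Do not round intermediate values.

LED light strip: 15.32 W × 16 h = 245 Wh = 0.2451 kWh
clothes dryer: 2470 W × 12 h = 29,640 Wh = 29.64 kWh
ceiling fan: 69.2 W × 13.5 h = 934 Wh = 0.9342 kWh
television: 258 W × 10 h = 2,580 Wh = 2.58 kWh
Total energy = 0.2451 + 29.64 + 0.9342 + 2.58 = 33.4 kWh
Cost = 33.4 kWh × €0.249 = €8.32

€8.32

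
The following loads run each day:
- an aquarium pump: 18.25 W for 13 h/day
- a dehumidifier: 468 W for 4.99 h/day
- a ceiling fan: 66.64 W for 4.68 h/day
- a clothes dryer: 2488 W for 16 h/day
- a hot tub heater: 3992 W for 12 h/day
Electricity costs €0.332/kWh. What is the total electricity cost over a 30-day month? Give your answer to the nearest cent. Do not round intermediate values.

aquarium pump: 18.25 W × 13 h × 30 d = 7,118 Wh = 7.117 kWh
dehumidifier: 468 W × 4.99 h × 30 d = 70,060 Wh = 70.06 kWh
ceiling fan: 66.64 W × 4.68 h × 30 d = 9,356 Wh = 9.356 kWh
clothes dryer: 2488 W × 16 h × 30 d = 1,194,240 Wh = 1,194 kWh
hot tub heater: 3992 W × 12 h × 30 d = 1,437,120 Wh = 1,437 kWh
Total energy = 7.117 + 70.06 + 9.356 + 1,194 + 1,437 = 2,718 kWh
Cost = 2,718 kWh × €0.332 = €902.34

€902.34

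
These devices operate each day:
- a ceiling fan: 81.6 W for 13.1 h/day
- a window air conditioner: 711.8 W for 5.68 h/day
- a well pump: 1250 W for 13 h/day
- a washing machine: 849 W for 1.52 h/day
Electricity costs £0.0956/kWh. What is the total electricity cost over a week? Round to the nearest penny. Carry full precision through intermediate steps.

£15.16

ceiling fan: 81.6 W × 13.1 h × 7 d = 7,483 Wh = 7.483 kWh
window air conditioner: 711.8 W × 5.68 h × 7 d = 28,301 Wh = 28.3 kWh
well pump: 1250 W × 13 h × 7 d = 113,750 Wh = 113.8 kWh
washing machine: 849 W × 1.52 h × 7 d = 9,033 Wh = 9.033 kWh
Total energy = 7.483 + 28.3 + 113.8 + 9.033 = 158.6 kWh
Cost = 158.6 kWh × £0.0956 = £15.16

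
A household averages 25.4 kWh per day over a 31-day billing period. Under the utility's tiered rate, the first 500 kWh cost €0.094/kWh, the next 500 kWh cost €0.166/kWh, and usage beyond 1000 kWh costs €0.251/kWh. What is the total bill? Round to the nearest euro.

Usage = 25.4 kWh/day × 31 days = 787.4 kWh
First 500 kWh × €0.094 = €47.00
Next 287.4 kWh × €0.166 = €47.71
Remaining tier: 0 kWh (not reached)
Total = €94.71 ≈ €95

€95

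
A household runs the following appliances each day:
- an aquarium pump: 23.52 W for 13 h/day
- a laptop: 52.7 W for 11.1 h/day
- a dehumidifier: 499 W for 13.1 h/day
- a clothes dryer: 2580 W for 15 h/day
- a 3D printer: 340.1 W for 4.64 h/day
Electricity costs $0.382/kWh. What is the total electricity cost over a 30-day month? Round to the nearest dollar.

aquarium pump: 23.52 W × 13 h × 30 d = 9,173 Wh = 9.173 kWh
laptop: 52.7 W × 11.1 h × 30 d = 17,549 Wh = 17.55 kWh
dehumidifier: 499 W × 13.1 h × 30 d = 196,107 Wh = 196.1 kWh
clothes dryer: 2580 W × 15 h × 30 d = 1,161,000 Wh = 1,161 kWh
3D printer: 340.1 W × 4.64 h × 30 d = 47,342 Wh = 47.34 kWh
Total energy = 9.173 + 17.55 + 196.1 + 1,161 + 47.34 = 1,431 kWh
Cost = 1,431 kWh × $0.382 = $546.71 ≈ $547

$547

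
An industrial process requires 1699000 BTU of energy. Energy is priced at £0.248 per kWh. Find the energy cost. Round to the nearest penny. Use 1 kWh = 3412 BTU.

£123.49

1699000 BTU × (0.00029308 kWh/BTU) = 497.9 kWh
Cost = 497.9 kWh × £0.248/kWh = £123.49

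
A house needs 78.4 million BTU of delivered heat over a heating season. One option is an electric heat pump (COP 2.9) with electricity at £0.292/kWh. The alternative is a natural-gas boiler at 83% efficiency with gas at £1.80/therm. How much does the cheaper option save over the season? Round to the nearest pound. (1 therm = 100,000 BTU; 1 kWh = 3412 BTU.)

£613

Heat load = 78.4 × 10⁶ BTU = 78,400,000 BTU
Gas: input = 78,400,000 / 0.83 = 94,457,831 BTU = 944.6 therm → 944.6 × £1.80 = £1,700.24
Heat pump: 78,400,000 BTU / 3412 = 22,980 kWh heat; / 2.9 = 7,923 kWh in → × £0.292 = £2,313.62
Difference = |£1,700.24 − £2,313.62| = £613.38 ≈ £613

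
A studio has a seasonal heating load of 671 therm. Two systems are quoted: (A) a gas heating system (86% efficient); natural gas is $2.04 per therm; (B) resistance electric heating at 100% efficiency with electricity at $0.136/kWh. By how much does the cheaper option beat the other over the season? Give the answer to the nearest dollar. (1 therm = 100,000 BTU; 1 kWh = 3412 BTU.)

$1083

Heat load = 671 therm × 100,000 = 67,100,000 BTU
Gas: input = 67,100,000 / 0.86 = 78,023,256 BTU = 780.2 therm → 780.2 × $2.04 = $1,591.67
Electric: 67,100,000 BTU / 3412 = 19,670 kWh → × $0.136 = $2,674.56
Difference = |$1,591.67 − $2,674.56| = $1,082.89 ≈ $1083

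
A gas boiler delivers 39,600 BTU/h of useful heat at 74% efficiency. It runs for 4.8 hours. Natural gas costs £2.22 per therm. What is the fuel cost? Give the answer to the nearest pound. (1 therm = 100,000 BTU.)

Heat delivered = 39,600 BTU/h × 4.8 h = 190,080 BTU
Gas input = 190,080 / 0.74 = 256,865 BTU
= 256,865 / 100,000 = 2.569 therm
Cost = 2.569 × £2.22/therm = £5.70 ≈ £6

£6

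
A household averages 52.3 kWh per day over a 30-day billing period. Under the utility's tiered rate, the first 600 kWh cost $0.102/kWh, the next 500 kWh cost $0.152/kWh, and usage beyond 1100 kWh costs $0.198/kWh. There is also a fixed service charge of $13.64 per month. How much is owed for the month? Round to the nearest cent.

Usage = 52.3 kWh/day × 30 days = 1569 kWh
First 600 kWh × $0.102 = $61.20
Next 500 kWh × $0.152 = $76.00
Remaining 469 kWh × $0.198 = $92.86
Energy charge = $230.06; + service $13.64 = $243.70

$243.70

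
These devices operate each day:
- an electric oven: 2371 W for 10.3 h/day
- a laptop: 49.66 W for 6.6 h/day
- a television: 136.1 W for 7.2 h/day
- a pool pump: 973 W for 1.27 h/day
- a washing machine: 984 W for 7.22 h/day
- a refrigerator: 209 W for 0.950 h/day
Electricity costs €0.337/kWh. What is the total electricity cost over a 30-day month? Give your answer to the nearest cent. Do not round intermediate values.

€346.45

electric oven: 2371 W × 10.3 h × 30 d = 732,639 Wh = 732.6 kWh
laptop: 49.66 W × 6.6 h × 30 d = 9,833 Wh = 9.833 kWh
television: 136.1 W × 7.2 h × 30 d = 29,398 Wh = 29.4 kWh
pool pump: 973 W × 1.27 h × 30 d = 37,071 Wh = 37.07 kWh
washing machine: 984 W × 7.22 h × 30 d = 213,134 Wh = 213.1 kWh
refrigerator: 209 W × 0.950 h × 30 d = 5,956 Wh = 5.956 kWh
Total energy = 732.6 + 9.833 + 29.4 + 37.07 + 213.1 + 5.956 = 1,028 kWh
Cost = 1,028 kWh × €0.337 = €346.45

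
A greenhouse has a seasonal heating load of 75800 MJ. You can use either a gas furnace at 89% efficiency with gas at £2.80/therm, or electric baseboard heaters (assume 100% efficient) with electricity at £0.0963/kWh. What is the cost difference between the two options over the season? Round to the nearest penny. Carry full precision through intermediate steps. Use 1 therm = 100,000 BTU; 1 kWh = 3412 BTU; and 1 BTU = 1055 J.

Heat load = 75800 MJ = 75,800,000,000 J / 1055 = 71,848,341 BTU
Gas: input = 71,848,341 / 0.89 = 80,728,473 BTU = 807.3 therm → 807.3 × £2.80 = £2,260.40
Electric: 71,848,341 BTU / 3412 = 21,060 kWh → × £0.0963 = £2,027.84
Difference = |£2,260.40 − £2,027.84| = £232.56

£232.56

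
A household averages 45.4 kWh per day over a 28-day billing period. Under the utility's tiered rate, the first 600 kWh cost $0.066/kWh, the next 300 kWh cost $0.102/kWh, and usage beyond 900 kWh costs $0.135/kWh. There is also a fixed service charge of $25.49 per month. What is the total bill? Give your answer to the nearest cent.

Usage = 45.4 kWh/day × 28 days = 1271.2 kWh
First 600 kWh × $0.066 = $39.60
Next 300 kWh × $0.102 = $30.60
Remaining 371.2 kWh × $0.135 = $50.11
Energy charge = $120.31; + service $25.49 = $145.80

$145.80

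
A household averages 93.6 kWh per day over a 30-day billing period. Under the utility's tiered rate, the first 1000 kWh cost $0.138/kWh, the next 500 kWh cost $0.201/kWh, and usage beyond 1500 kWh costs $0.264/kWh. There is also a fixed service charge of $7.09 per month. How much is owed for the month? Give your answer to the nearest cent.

Usage = 93.6 kWh/day × 30 days = 2808 kWh
First 1000 kWh × $0.138 = $138.00
Next 500 kWh × $0.201 = $100.50
Remaining 1308 kWh × $0.264 = $345.31
Energy charge = $583.81; + service $7.09 = $590.90

$590.90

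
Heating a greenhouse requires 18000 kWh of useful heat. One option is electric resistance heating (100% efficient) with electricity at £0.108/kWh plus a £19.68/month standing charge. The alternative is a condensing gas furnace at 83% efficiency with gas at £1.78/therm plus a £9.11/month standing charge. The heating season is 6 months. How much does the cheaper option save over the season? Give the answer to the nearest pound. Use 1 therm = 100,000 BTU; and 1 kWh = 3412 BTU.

Heat load = 18000 kWh × 3412 = 61,416,000 BTU
Gas: input = 61,416,000 / 0.830 = 73,995,181 BTU = 740 therm → 740 × £1.78 = £1,317.11; + 6 × £9.11 standing = £1,371.77
Electric: 61,416,000 BTU / 3412 = 18,000 kWh → × £0.108 = £1,944.00; + 6 × £19.68 standing = £2,062.08
Difference = |£1,371.77 − £2,062.08| = £690.31 ≈ £690

£690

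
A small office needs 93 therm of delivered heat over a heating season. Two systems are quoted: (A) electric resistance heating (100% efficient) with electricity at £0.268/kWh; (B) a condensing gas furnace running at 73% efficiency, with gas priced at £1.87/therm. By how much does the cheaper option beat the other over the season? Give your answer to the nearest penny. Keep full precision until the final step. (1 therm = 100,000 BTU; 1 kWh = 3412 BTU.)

Heat load = 93 therm × 100,000 = 9,300,000 BTU
Gas: input = 9,300,000 / 0.730 = 12,739,726 BTU = 127.4 therm → 127.4 × £1.87 = £238.23
Electric: 9,300,000 BTU / 3412 = 2,726 kWh → × £0.268 = £730.48
Difference = |£238.23 − £730.48| = £492.25

£492.25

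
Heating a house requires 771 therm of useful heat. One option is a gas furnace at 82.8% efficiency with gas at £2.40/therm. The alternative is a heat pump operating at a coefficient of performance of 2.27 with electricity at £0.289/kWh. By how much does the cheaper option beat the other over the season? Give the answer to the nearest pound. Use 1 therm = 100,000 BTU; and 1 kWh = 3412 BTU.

Heat load = 771 therm × 100,000 = 77,100,000 BTU
Gas: input = 77,100,000 / 0.828 = 93,115,942 BTU = 931.2 therm → 931.2 × £2.40 = £2,234.78
Heat pump: 77,100,000 BTU / 3412 = 22,600 kWh heat; / 2.27 = 9,955 kWh in → × £0.289 = £2,876.85
Difference = |£2,234.78 − £2,876.85| = £642.07 ≈ £642

£642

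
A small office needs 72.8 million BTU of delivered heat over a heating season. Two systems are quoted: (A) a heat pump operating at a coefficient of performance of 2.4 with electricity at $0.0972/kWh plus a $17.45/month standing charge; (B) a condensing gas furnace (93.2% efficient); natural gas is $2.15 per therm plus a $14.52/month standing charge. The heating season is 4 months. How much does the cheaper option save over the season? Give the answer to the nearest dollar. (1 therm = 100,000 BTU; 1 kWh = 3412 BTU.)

Heat load = 72.8 × 10⁶ BTU = 72,800,000 BTU
Gas: input = 72,800,000 / 0.932 = 78,111,588 BTU = 781.1 therm → 781.1 × $2.15 = $1,679.40; + 4 × $14.52 standing = $1,737.48
Heat pump: 72,800,000 BTU / 3412 = 21,340 kWh heat; / 2.4 = 8,890 kWh in → × $0.0972 = $864.13; + 4 × $17.45 standing = $933.93
Difference = |$1,737.48 − $933.93| = $803.55 ≈ $804

$804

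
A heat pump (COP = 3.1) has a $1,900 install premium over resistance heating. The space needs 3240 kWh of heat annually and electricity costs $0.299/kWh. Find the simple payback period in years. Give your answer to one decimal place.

Resistance: 3240 kWh × $0.299 = $968.76/yr
Heat pump: 3240 / 3.1 = 1045 kWh in → × $0.299 = $312.50/yr
Annual savings = $656.26
Payback = $1,900 / $656.26 = 2.9 years

2.9 years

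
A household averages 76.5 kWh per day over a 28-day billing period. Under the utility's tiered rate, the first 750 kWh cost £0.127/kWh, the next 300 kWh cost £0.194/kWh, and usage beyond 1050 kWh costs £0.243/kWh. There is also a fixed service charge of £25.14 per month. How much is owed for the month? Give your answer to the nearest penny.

£443.95

Usage = 76.5 kWh/day × 28 days = 2142 kWh
First 750 kWh × £0.127 = £95.25
Next 300 kWh × £0.194 = £58.20
Remaining 1092 kWh × £0.243 = £265.36
Energy charge = £418.81; + service £25.14 = £443.95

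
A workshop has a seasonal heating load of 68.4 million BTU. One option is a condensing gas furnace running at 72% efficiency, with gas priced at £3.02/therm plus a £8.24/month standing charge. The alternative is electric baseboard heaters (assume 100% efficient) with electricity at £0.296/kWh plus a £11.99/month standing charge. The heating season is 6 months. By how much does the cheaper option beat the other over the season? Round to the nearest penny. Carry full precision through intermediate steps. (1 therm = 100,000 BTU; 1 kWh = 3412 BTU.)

£3087.38

Heat load = 68.4 × 10⁶ BTU = 68,400,000 BTU
Gas: input = 68,400,000 / 0.72 = 95,000,000 BTU = 950 therm → 950 × £3.02 = £2,869.00; + 6 × £8.24 standing = £2,918.44
Electric: 68,400,000 BTU / 3412 = 20,050 kWh → × £0.296 = £5,933.88; + 6 × £11.99 standing = £6,005.82
Difference = |£2,918.44 − £6,005.82| = £3,087.38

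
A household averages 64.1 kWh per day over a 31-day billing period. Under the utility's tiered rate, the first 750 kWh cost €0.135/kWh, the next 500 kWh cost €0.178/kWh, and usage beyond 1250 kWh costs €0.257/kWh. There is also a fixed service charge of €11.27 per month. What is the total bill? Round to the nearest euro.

Usage = 64.1 kWh/day × 31 days = 1987.1 kWh
First 750 kWh × €0.135 = €101.25
Next 500 kWh × €0.178 = €89.00
Remaining 737.1 kWh × €0.257 = €189.43
Energy charge = €379.68; + service €11.27 = €390.95 ≈ €391

€391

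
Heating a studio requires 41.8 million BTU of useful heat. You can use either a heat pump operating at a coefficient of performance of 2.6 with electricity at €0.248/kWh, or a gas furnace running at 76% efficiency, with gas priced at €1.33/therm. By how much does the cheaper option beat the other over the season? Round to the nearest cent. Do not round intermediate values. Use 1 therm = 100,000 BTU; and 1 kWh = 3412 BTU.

€437.05

Heat load = 41.8 × 10⁶ BTU = 41,800,000 BTU
Gas: input = 41,800,000 / 0.76 = 55,000,000 BTU = 550 therm → 550 × €1.33 = €731.50
Heat pump: 41,800,000 BTU / 3412 = 12,250 kWh heat; / 2.6 = 4,712 kWh in → × €0.248 = €1,168.55
Difference = |€731.50 − €1,168.55| = €437.05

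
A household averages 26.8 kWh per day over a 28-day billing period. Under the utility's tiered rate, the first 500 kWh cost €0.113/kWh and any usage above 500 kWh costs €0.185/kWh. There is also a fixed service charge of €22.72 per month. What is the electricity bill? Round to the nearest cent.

€125.54

Usage = 26.8 kWh/day × 28 days = 750.4 kWh
First 500 kWh × €0.113 = €56.50
Remaining 250.4 kWh × €0.185 = €46.32
Energy charge = €102.82; + service €22.72 = €125.54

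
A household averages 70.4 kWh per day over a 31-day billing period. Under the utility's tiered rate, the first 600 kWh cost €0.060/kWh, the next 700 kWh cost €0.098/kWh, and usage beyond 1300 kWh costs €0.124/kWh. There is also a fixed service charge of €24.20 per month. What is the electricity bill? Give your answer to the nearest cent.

€238.22

Usage = 70.4 kWh/day × 31 days = 2182.4 kWh
First 600 kWh × €0.060 = €36.00
Next 700 kWh × €0.098 = €68.60
Remaining 882.4 kWh × €0.124 = €109.42
Energy charge = €214.02; + service €24.20 = €238.22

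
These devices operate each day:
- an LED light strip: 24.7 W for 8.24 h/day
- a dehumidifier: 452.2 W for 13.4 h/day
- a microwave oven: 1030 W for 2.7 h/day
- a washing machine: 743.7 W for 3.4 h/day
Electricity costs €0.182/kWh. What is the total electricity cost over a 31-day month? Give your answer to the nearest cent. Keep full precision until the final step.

LED light strip: 24.7 W × 8.24 h × 31 d = 6,309 Wh = 6.309 kWh
dehumidifier: 452.2 W × 13.4 h × 31 d = 187,844 Wh = 187.8 kWh
microwave oven: 1030 W × 2.7 h × 31 d = 86,211 Wh = 86.21 kWh
washing machine: 743.7 W × 3.4 h × 31 d = 78,386 Wh = 78.39 kWh
Total energy = 6.309 + 187.8 + 86.21 + 78.39 = 358.8 kWh
Cost = 358.8 kWh × €0.182 = €65.29

€65.29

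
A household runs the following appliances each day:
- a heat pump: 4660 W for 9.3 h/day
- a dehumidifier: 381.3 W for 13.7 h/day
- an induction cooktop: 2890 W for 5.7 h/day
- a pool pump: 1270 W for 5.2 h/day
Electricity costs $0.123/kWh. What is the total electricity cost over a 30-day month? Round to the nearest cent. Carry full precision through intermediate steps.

$264.35

heat pump: 4660 W × 9.3 h × 30 d = 1,300,140 Wh = 1,300 kWh
dehumidifier: 381.3 W × 13.7 h × 30 d = 156,714 Wh = 156.7 kWh
induction cooktop: 2890 W × 5.7 h × 30 d = 494,190 Wh = 494.2 kWh
pool pump: 1270 W × 5.2 h × 30 d = 198,120 Wh = 198.1 kWh
Total energy = 1,300 + 156.7 + 494.2 + 198.1 = 2,149 kWh
Cost = 2,149 kWh × $0.123 = $264.35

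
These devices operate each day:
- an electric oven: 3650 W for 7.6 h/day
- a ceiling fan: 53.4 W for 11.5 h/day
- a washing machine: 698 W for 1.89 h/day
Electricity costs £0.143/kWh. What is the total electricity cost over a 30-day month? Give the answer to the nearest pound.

electric oven: 3650 W × 7.6 h × 30 d = 832,200 Wh = 832.2 kWh
ceiling fan: 53.4 W × 11.5 h × 30 d = 18,423 Wh = 18.42 kWh
washing machine: 698 W × 1.89 h × 30 d = 39,577 Wh = 39.58 kWh
Total energy = 832.2 + 18.42 + 39.58 = 890.2 kWh
Cost = 890.2 kWh × £0.143 = £127.30 ≈ £127

£127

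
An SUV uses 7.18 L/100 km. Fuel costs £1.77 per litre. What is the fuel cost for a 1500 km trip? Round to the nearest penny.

£190.63

Fuel = 7.18 L/100 km × 1500 km / 100 = 107.7 L
Cost = 107.7 L × £1.77/L = £190.63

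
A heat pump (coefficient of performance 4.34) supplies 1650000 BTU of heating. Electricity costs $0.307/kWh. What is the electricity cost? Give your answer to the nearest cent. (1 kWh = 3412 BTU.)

Heat delivered = 1,650,000 BTU / 3412 = 483.6 kWh
Electrical input = 483.6 kWh / 4.34 = 111.4 kWh
Cost = 111.4 × $0.307/kWh = $34.21

$34.21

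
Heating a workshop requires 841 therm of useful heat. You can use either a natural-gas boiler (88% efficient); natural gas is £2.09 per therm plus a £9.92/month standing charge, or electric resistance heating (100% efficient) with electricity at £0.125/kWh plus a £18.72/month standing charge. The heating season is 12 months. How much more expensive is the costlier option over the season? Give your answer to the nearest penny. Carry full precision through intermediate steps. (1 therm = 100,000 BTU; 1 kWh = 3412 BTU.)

£1189.26

Heat load = 841 therm × 100,000 = 84,100,000 BTU
Gas: input = 84,100,000 / 0.88 = 95,568,182 BTU = 955.7 therm → 955.7 × £2.09 = £1,997.37; + 12 × £9.92 standing = £2,116.41
Electric: 84,100,000 BTU / 3412 = 24,650 kWh → × £0.125 = £3,081.04; + 12 × £18.72 standing = £3,305.68
Difference = |£2,116.41 − £3,305.68| = £1,189.26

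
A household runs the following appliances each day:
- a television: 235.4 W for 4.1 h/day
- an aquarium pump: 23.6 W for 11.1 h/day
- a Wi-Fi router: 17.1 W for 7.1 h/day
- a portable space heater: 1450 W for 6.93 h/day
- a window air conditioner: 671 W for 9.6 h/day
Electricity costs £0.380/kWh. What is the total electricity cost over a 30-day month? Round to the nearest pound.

television: 235.4 W × 4.1 h × 30 d = 28,954 Wh = 28.95 kWh
aquarium pump: 23.6 W × 11.1 h × 30 d = 7,859 Wh = 7.859 kWh
Wi-Fi router: 17.1 W × 7.1 h × 30 d = 3,642 Wh = 3.642 kWh
portable space heater: 1450 W × 6.93 h × 30 d = 301,455 Wh = 301.5 kWh
window air conditioner: 671 W × 9.6 h × 30 d = 193,248 Wh = 193.2 kWh
Total energy = 28.95 + 7.859 + 3.642 + 301.5 + 193.2 = 535.2 kWh
Cost = 535.2 kWh × £0.380 = £203.36 ≈ £203

£203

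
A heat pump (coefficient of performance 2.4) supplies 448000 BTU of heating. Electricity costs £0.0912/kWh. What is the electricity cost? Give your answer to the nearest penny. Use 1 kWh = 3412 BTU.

Heat delivered = 448,000 BTU / 3412 = 131.3 kWh
Electrical input = 131.3 kWh / 2.4 = 54.71 kWh
Cost = 54.71 × £0.0912/kWh = £4.99

£4.99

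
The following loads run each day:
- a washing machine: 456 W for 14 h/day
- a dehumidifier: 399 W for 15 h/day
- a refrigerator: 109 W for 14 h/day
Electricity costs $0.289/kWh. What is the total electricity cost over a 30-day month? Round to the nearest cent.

washing machine: 456 W × 14 h × 30 d = 191,520 Wh = 191.5 kWh
dehumidifier: 399 W × 15 h × 30 d = 179,550 Wh = 179.6 kWh
refrigerator: 109 W × 14 h × 30 d = 45,780 Wh = 45.78 kWh
Total energy = 191.5 + 179.6 + 45.78 = 416.9 kWh
Cost = 416.9 kWh × $0.289 = $120.47

$120.47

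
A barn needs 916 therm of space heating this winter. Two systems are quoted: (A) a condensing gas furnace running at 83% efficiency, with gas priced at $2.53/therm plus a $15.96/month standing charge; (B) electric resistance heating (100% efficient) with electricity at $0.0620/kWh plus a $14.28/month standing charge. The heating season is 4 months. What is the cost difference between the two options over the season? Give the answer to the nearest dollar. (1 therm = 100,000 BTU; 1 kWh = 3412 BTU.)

$1134

Heat load = 916 therm × 100,000 = 91,600,000 BTU
Gas: input = 91,600,000 / 0.83 = 110,361,446 BTU = 1,104 therm → 1,104 × $2.53 = $2,792.14; + 4 × $15.96 standing = $2,855.98
Electric: 91,600,000 BTU / 3412 = 26,850 kWh → × $0.0620 = $1,664.48; + 4 × $14.28 standing = $1,721.60
Difference = |$2,855.98 − $1,721.60| = $1,134.39 ≈ $1134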